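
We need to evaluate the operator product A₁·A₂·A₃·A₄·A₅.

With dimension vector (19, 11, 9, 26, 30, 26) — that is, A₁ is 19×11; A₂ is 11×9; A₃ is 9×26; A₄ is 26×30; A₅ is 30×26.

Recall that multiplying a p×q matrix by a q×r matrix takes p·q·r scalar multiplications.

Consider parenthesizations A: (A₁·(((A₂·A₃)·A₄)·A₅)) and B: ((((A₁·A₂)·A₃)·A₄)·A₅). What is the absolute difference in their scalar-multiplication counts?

10799

Order A = (A₁·(((A₂·A₃)·A₄)·A₅)): (A₂·A₃): 11×9 by 9×26 → 11×26, cost 11·9·26 = 2574; ((A₂·A₃)·A₄): 11×26 by 26×30 → 11×30, cost 11·26·30 = 8580; cumulative 11154; (((A₂·A₃)·A₄)·A₅): 11×30 by 30×26 → 11×26, cost 11·30·26 = 8580; cumulative 19734; (A₁·(((A₂·A₃)·A₄)·A₅)): 19×11 by 11×26 → 19×26, cost 19·11·26 = 5434; cumulative 25168. Total 25168.
Order B = ((((A₁·A₂)·A₃)·A₄)·A₅): (A₁·A₂): 19×11 by 11×9 → 19×9, cost 19·11·9 = 1881; ((A₁·A₂)·A₃): 19×9 by 9×26 → 19×26, cost 19·9·26 = 4446; cumulative 6327; (((A₁·A₂)·A₃)·A₄): 19×26 by 26×30 → 19×30, cost 19·26·30 = 14820; cumulative 21147; ((((A₁·A₂)·A₃)·A₄)·A₅): 19×30 by 30×26 → 19×26, cost 19·30·26 = 14820; cumulative 35967. Total 35967.
Difference: |25168 − 35967| = 10799.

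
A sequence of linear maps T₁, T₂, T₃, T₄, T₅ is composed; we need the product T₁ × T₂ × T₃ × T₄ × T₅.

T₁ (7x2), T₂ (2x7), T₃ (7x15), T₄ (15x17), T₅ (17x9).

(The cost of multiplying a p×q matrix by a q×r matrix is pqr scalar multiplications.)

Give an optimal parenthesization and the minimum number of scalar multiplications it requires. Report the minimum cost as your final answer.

1152

Adjacent pairs: T₁T₂ = 7·2·7 = 98; T₂T₃ = 2·7·15 = 210; T₃T₄ = 7·15·17 = 1785; T₄T₅ = 15·17·9 = 2295.
Length 3: T₁..T₃: k=1: 0+210+7·2·15=420; k=2: 98+0+7·7·15=833 → min 420 | T₂..T₄: k=2: 0+1785+2·7·17=2023; k=3: 210+0+2·15·17=720 → min 720 | T₃..T₅: k=3: 0+2295+7·15·9=3240; k=4: 1785+0+7·17·9=2856 → min 2856.
Length 4: T₁..T₄: k=1: 0+720+7·2·17=958; k=2: 98+1785+7·7·17=2716; k=3: 420+0+7·15·17=2205 → min 958 | T₂..T₅: k=2: 0+2856+2·7·9=2982; k=3: 210+2295+2·15·9=2775; k=4: 720+0+2·17·9=1026 → min 1026.
Length 5: T₁..T₅: k=1: 0+1026+7·2·9=1152; k=2: 98+2856+7·7·9=3395; k=3: 420+2295+7·15·9=3660; k=4: 958+0+7·17·9=2029 → min 1152.
Optimal parenthesization: (T₁ × (((T₂ × T₃) × T₄) × T₅)) with cost 1152.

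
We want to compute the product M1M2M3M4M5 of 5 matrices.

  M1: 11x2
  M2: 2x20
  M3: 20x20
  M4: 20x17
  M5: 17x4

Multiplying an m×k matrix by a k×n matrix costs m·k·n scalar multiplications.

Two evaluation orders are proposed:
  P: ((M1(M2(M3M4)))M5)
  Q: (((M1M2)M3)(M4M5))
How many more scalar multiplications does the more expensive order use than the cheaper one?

Order P = ((M1(M2(M3M4)))M5): (M3M4): 20×20 by 20×17 → 20×17, cost 20·20·17 = 6800; (M2(M3M4)): 2×20 by 20×17 → 2×17, cost 2·20·17 = 680; cumulative 7480; (M1(M2(M3M4))): 11×2 by 2×17 → 11×17, cost 11·2·17 = 374; cumulative 7854; ((M1(M2(M3M4)))M5): 11×17 by 17×4 → 11×4, cost 11·17·4 = 748; cumulative 8602. Total 8602.
Order Q = (((M1M2)M3)(M4M5)): (M1M2): 11×2 by 2×20 → 11×20, cost 11·2·20 = 440; ((M1M2)M3): 11×20 by 20×20 → 11×20, cost 11·20·20 = 4400; cumulative 4840; (M4M5): 20×17 by 17×4 → 20×4, cost 20·17·4 = 1360; (((M1M2)M3)(M4M5)): 11×20 by 20×4 → 11×4, cost 11·20·4 = 880; cumulative 7080. Total 7080.
Difference: |8602 − 7080| = 1522.

1522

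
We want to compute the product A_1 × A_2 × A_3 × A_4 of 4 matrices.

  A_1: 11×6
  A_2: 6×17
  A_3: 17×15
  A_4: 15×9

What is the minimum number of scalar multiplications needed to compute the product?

Adjacent pairs: A_1A_2 = 11·6·17 = 1122; A_2A_3 = 6·17·15 = 1530; A_3A_4 = 17·15·9 = 2295.
Length 3: A_1..A_3: k=1: 0+1530+11·6·15=2520; k=2: 1122+0+11·17·15=3927 → min 2520 | A_2..A_4: k=2: 0+2295+6·17·9=3213; k=3: 1530+0+6·15·9=2340 → min 2340.
Length 4: A_1..A_4: k=1: 0+2340+11·6·9=2934; k=2: 1122+2295+11·17·9=5100; k=3: 2520+0+11·15·9=4005 → min 2934.
Optimal order: (A_1 × ((A_2 × A_3) × A_4)) with cost 2934.

2934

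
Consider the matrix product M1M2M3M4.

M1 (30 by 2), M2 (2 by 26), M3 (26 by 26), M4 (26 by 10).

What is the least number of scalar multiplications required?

Adjacent pairs: M1M2 = 30·2·26 = 1560; M2M3 = 2·26·26 = 1352; M3M4 = 26·26·10 = 6760.
Length 3: M1..M3: k=1: 0+1352+30·2·26=2912; k=2: 1560+0+30·26·26=21840 → min 2912 | M2..M4: k=2: 0+6760+2·26·10=7280; k=3: 1352+0+2·26·10=1872 → min 1872.
Length 4: M1..M4: k=1: 0+1872+30·2·10=2472; k=2: 1560+6760+30·26·10=16120; k=3: 2912+0+30·26·10=10712 → min 2472.
Optimal order: (M1((M2M3)M4)) with cost 2472.

2472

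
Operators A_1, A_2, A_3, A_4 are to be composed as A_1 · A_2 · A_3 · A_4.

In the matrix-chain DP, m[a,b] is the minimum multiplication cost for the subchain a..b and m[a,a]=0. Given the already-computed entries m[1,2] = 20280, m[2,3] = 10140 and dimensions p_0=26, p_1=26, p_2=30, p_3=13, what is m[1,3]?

18928

m[1,3] = min over k∈[1,2] of m[1,k]+m[k+1,3]+p_{0}·p_k·p_{3}.
k=1: 0 + 10140 + 26·26·13 = 18928; k=2: 20280 + 0 + 26·30·13 = 30420.
Minimum: 18928 at k=1.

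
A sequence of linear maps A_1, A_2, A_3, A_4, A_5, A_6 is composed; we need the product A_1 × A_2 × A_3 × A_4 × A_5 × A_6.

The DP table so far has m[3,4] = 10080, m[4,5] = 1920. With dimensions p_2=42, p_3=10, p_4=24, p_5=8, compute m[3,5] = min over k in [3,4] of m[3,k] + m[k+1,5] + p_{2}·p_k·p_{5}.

5280

m[3,5] = min over k∈[3,4] of m[3,k]+m[k+1,5]+p_{2}·p_k·p_{5}.
k=3: 0 + 1920 + 42·10·8 = 5280; k=4: 10080 + 0 + 42·24·8 = 18144.
Minimum: 5280 at k=3.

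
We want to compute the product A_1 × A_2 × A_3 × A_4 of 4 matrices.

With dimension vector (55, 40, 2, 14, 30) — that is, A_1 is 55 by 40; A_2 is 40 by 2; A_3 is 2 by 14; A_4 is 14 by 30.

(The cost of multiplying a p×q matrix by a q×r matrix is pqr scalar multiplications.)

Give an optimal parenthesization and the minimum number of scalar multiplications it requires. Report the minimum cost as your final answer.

Adjacent pairs: A_1A_2 = 55·40·2 = 4400; A_2A_3 = 40·2·14 = 1120; A_3A_4 = 2·14·30 = 840.
Length 3: A_1..A_3: k=1: 0+1120+55·40·14=31920; k=2: 4400+0+55·2·14=5940 → min 5940 | A_2..A_4: k=2: 0+840+40·2·30=3240; k=3: 1120+0+40·14·30=17920 → min 3240.
Length 4: A_1..A_4: k=1: 0+3240+55·40·30=69240; k=2: 4400+840+55·2·30=8540; k=3: 5940+0+55·14·30=29040 → min 8540.
Optimal parenthesization: ((A_1 × A_2) × (A_3 × A_4)) with cost 8540.

8540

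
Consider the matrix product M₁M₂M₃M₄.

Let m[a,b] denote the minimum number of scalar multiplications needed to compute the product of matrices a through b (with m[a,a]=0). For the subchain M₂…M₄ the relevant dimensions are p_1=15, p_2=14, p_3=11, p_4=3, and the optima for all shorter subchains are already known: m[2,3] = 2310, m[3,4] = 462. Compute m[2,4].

1092

m[2,4] = min over k∈[2,3] of m[2,k]+m[k+1,4]+p_{1}·p_k·p_{4}.
k=2: 0 + 462 + 15·14·3 = 1092; k=3: 2310 + 0 + 15·11·3 = 2805.
Minimum: 1092 at k=2.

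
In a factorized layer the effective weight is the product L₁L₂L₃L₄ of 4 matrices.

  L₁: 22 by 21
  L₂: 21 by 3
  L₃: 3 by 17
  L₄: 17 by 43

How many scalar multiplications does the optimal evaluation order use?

Adjacent pairs: L₁L₂ = 22·21·3 = 1386; L₂L₃ = 21·3·17 = 1071; L₃L₄ = 3·17·43 = 2193.
Length 3: L₁..L₃: k=1: 0+1071+22·21·17=8925; k=2: 1386+0+22·3·17=2508 → min 2508 | L₂..L₄: k=2: 0+2193+21·3·43=4902; k=3: 1071+0+21·17·43=16422 → min 4902.
Length 4: L₁..L₄: k=1: 0+4902+22·21·43=24768; k=2: 1386+2193+22·3·43=6417; k=3: 2508+0+22·17·43=18590 → min 6417.
Optimal order: ((L₁L₂)(L₃L₄)) with cost 6417.

6417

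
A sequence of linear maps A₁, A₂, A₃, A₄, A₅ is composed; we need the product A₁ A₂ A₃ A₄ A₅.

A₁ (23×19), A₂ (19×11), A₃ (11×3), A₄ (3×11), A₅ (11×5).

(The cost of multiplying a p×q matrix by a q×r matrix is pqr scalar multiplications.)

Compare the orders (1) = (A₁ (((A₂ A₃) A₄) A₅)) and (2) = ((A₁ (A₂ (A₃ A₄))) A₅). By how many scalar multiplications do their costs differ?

Order (1) = (A₁ (((A₂ A₃) A₄) A₅)): (A₂ A₃): 19×11 by 11×3 → 19×3, cost 19·11·3 = 627; ((A₂ A₃) A₄): 19×3 by 3×11 → 19×11, cost 19·3·11 = 627; cumulative 1254; (((A₂ A₃) A₄) A₅): 19×11 by 11×5 → 19×5, cost 19·11·5 = 1045; cumulative 2299; (A₁ (((A₂ A₃) A₄) A₅)): 23×19 by 19×5 → 23×5, cost 23·19·5 = 2185; cumulative 4484. Total 4484.
Order (2) = ((A₁ (A₂ (A₃ A₄))) A₅): (A₃ A₄): 11×3 by 3×11 → 11×11, cost 11·3·11 = 363; (A₂ (A₃ A₄)): 19×11 by 11×11 → 19×11, cost 19·11·11 = 2299; cumulative 2662; (A₁ (A₂ (A₃ A₄))): 23×19 by 19×11 → 23×11, cost 23·19·11 = 4807; cumulative 7469; ((A₁ (A₂ (A₃ A₄))) A₅): 23×11 by 11×5 → 23×5, cost 23·11·5 = 1265; cumulative 8734. Total 8734.
Difference: |4484 − 8734| = 4250.

4250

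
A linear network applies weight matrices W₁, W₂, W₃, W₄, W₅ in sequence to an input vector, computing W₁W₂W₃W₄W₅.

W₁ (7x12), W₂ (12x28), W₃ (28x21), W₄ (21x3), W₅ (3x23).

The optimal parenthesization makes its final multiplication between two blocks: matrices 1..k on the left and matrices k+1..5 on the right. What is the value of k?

4

Adjacent pairs: W₁W₂ = 7·12·28 = 2352; W₂W₃ = 12·28·21 = 7056; W₃W₄ = 28·21·3 = 1764; W₄W₅ = 21·3·23 = 1449.
Length 3: W₁..W₃: k=1: 0+7056+7·12·21=8820; k=2: 2352+0+7·28·21=6468 → min 6468 | W₂..W₄: k=2: 0+1764+12·28·3=2772; k=3: 7056+0+12·21·3=7812 → min 2772 | W₃..W₅: k=3: 0+1449+28·21·23=14973; k=4: 1764+0+28·3·23=3696 → min 3696.
Length 4: W₁..W₄: k=1: 0+2772+7·12·3=3024; k=2: 2352+1764+7·28·3=4704; k=3: 6468+0+7·21·3=6909 → min 3024 | W₂..W₅: k=2: 0+3696+12·28·23=11424; k=3: 7056+1449+12·21·23=14301; k=4: 2772+0+12·3·23=3600 → min 3600.
Top-level splits: k=1: (W₁..W₁)·(W₂..W₅) → 0+3600+7·12·23 = 5532; k=2: (W₁..W₂)·(W₃..W₅) → 2352+3696+7·28·23 = 10556; k=3: (W₁..W₃)·(W₄..W₅) → 6468+1449+7·21·23 = 11298; k=4: (W₁..W₄)·(W₅..W₅) → 3024+0+7·3·23 = 3507.
Best split is after W₄, i.e. k = 4.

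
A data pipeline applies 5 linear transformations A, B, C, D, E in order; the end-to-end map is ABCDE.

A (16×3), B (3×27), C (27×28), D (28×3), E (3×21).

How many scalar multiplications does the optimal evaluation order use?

3663

Adjacent pairs: AB = 16·3·27 = 1296; BC = 3·27·28 = 2268; CD = 27·28·3 = 2268; DE = 28·3·21 = 1764.
Length 3: A..C: k=1: 0+2268+16·3·28=3612; k=2: 1296+0+16·27·28=13392 → min 3612 | B..D: k=2: 0+2268+3·27·3=2511; k=3: 2268+0+3·28·3=2520 → min 2511 | C..E: k=3: 0+1764+27·28·21=17640; k=4: 2268+0+27·3·21=3969 → min 3969.
Length 4: A..D: k=1: 0+2511+16·3·3=2655; k=2: 1296+2268+16·27·3=4860; k=3: 3612+0+16·28·3=4956 → min 2655 | B..E: k=2: 0+3969+3·27·21=5670; k=3: 2268+1764+3·28·21=5796; k=4: 2511+0+3·3·21=2700 → min 2700.
Length 5: A..E: k=1: 0+2700+16·3·21=3708; k=2: 1296+3969+16·27·21=14337; k=3: 3612+1764+16·28·21=14784; k=4: 2655+0+16·3·21=3663 → min 3663.
Optimal order: ((A(B(CD)))E) with cost 3663.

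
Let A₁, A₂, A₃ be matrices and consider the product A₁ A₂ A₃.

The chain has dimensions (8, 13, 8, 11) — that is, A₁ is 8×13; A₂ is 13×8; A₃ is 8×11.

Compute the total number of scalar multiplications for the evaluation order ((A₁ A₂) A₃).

(A₁ A₂): 8×13 by 13×8 → 8×8, cost 8·13·8 = 832
((A₁ A₂) A₃): 8×8 by 8×11 → 8×11, cost 8·8·11 = 704; cumulative 1536
Total: 1536 scalar multiplications.

1536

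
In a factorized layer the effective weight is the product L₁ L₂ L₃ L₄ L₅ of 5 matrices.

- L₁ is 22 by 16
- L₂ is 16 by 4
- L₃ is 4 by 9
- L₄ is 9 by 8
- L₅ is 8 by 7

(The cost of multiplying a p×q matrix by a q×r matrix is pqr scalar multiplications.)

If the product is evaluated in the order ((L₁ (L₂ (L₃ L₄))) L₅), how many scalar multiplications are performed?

4848

(L₃ L₄): 4×9 by 9×8 → 4×8, cost 4·9·8 = 288
(L₂ (L₃ L₄)): 16×4 by 4×8 → 16×8, cost 16·4·8 = 512; cumulative 800
(L₁ (L₂ (L₃ L₄))): 22×16 by 16×8 → 22×8, cost 22·16·8 = 2816; cumulative 3616
((L₁ (L₂ (L₃ L₄))) L₅): 22×8 by 8×7 → 22×7, cost 22·8·7 = 1232; cumulative 4848
Total: 4848 scalar multiplications.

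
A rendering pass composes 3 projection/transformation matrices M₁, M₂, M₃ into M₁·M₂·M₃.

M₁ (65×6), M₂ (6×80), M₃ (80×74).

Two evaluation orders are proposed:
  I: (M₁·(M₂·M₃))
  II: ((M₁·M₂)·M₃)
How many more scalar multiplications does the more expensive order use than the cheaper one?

351620

Order I = (M₁·(M₂·M₃)): (M₂·M₃): 6×80 by 80×74 → 6×74, cost 6·80·74 = 35520; (M₁·(M₂·M₃)): 65×6 by 6×74 → 65×74, cost 65·6·74 = 28860; cumulative 64380. Total 64380.
Order II = ((M₁·M₂)·M₃): (M₁·M₂): 65×6 by 6×80 → 65×80, cost 65·6·80 = 31200; ((M₁·M₂)·M₃): 65×80 by 80×74 → 65×74, cost 65·80·74 = 384800; cumulative 416000. Total 416000.
Difference: |64380 − 416000| = 351620.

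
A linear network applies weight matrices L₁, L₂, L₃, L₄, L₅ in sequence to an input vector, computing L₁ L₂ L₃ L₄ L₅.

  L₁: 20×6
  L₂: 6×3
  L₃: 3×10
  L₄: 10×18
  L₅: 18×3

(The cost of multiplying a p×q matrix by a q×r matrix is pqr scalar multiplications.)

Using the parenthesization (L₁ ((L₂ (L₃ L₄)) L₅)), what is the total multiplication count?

1548

(L₃ L₄): 3×10 by 10×18 → 3×18, cost 3·10·18 = 540
(L₂ (L₃ L₄)): 6×3 by 3×18 → 6×18, cost 6·3·18 = 324; cumulative 864
((L₂ (L₃ L₄)) L₅): 6×18 by 18×3 → 6×3, cost 6·18·3 = 324; cumulative 1188
(L₁ ((L₂ (L₃ L₄)) L₅)): 20×6 by 6×3 → 20×3, cost 20·6·3 = 360; cumulative 1548
Total: 1548 scalar multiplications.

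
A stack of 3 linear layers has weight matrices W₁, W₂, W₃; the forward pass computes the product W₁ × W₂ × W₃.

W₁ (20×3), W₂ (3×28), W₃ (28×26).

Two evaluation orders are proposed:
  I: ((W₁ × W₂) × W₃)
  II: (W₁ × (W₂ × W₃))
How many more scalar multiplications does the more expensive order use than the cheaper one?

12496

Order I = ((W₁ × W₂) × W₃): (W₁ × W₂): 20×3 by 3×28 → 20×28, cost 20·3·28 = 1680; ((W₁ × W₂) × W₃): 20×28 by 28×26 → 20×26, cost 20·28·26 = 14560; cumulative 16240. Total 16240.
Order II = (W₁ × (W₂ × W₃)): (W₂ × W₃): 3×28 by 28×26 → 3×26, cost 3·28·26 = 2184; (W₁ × (W₂ × W₃)): 20×3 by 3×26 → 20×26, cost 20·3·26 = 1560; cumulative 3744. Total 3744.
Difference: |16240 − 3744| = 12496.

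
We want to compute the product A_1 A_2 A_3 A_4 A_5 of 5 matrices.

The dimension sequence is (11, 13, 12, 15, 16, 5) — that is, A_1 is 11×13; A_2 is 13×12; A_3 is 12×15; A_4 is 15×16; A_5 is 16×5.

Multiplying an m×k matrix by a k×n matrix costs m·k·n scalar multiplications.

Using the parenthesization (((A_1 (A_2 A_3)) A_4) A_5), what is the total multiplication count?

(A_2 A_3): 13×12 by 12×15 → 13×15, cost 13·12·15 = 2340
(A_1 (A_2 A_3)): 11×13 by 13×15 → 11×15, cost 11·13·15 = 2145; cumulative 4485
((A_1 (A_2 A_3)) A_4): 11×15 by 15×16 → 11×16, cost 11·15·16 = 2640; cumulative 7125
(((A_1 (A_2 A_3)) A_4) A_5): 11×16 by 16×5 → 11×5, cost 11·16·5 = 880; cumulative 8005
Total: 8005 scalar multiplications.

8005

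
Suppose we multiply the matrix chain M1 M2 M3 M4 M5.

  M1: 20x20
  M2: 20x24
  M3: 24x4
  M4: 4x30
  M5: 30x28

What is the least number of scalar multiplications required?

Adjacent pairs: M1M2 = 20·20·24 = 9600; M2M3 = 20·24·4 = 1920; M3M4 = 24·4·30 = 2880; M4M5 = 4·30·28 = 3360.
Length 3: M1..M3: k=1: 0+1920+20·20·4=3520; k=2: 9600+0+20·24·4=11520 → min 3520 | M2..M4: k=2: 0+2880+20·24·30=17280; k=3: 1920+0+20·4·30=4320 → min 4320 | M3..M5: k=3: 0+3360+24·4·28=6048; k=4: 2880+0+24·30·28=23040 → min 6048.
Length 4: M1..M4: k=1: 0+4320+20·20·30=16320; k=2: 9600+2880+20·24·30=26880; k=3: 3520+0+20·4·30=5920 → min 5920 | M2..M5: k=2: 0+6048+20·24·28=19488; k=3: 1920+3360+20·4·28=7520; k=4: 4320+0+20·30·28=21120 → min 7520.
Length 5: M1..M5: k=1: 0+7520+20·20·28=18720; k=2: 9600+6048+20·24·28=29088; k=3: 3520+3360+20·4·28=9120; k=4: 5920+0+20·30·28=22720 → min 9120.
Optimal order: ((M1 (M2 M3)) (M4 M5)) with cost 9120.

9120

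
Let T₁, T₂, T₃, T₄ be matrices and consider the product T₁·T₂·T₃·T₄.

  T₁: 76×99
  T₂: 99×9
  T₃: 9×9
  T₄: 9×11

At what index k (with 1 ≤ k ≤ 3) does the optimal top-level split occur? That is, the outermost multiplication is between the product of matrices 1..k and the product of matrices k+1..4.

Adjacent pairs: T₁T₂ = 76·99·9 = 67716; T₂T₃ = 99·9·9 = 8019; T₃T₄ = 9·9·11 = 891.
Length 3: T₁..T₃: k=1: 0+8019+76·99·9=75735; k=2: 67716+0+76·9·9=73872 → min 73872 | T₂..T₄: k=2: 0+891+99·9·11=10692; k=3: 8019+0+99·9·11=17820 → min 10692.
Top-level splits: k=1: (T₁..T₁)·(T₂..T₄) → 0+10692+76·99·11 = 93456; k=2: (T₁..T₂)·(T₃..T₄) → 67716+891+76·9·11 = 76131; k=3: (T₁..T₃)·(T₄..T₄) → 73872+0+76·9·11 = 81396.
Best split is after T₂, i.e. k = 2.

2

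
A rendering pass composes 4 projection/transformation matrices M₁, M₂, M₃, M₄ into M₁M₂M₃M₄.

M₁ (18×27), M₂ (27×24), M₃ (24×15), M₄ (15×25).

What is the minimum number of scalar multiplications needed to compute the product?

23760

Adjacent pairs: M₁M₂ = 18·27·24 = 11664; M₂M₃ = 27·24·15 = 9720; M₃M₄ = 24·15·25 = 9000.
Length 3: M₁..M₃: k=1: 0+9720+18·27·15=17010; k=2: 11664+0+18·24·15=18144 → min 17010 | M₂..M₄: k=2: 0+9000+27·24·25=25200; k=3: 9720+0+27·15·25=19845 → min 19845.
Length 4: M₁..M₄: k=1: 0+19845+18·27·25=31995; k=2: 11664+9000+18·24·25=31464; k=3: 17010+0+18·15·25=23760 → min 23760.
Optimal order: ((M₁(M₂M₃))M₄) with cost 23760.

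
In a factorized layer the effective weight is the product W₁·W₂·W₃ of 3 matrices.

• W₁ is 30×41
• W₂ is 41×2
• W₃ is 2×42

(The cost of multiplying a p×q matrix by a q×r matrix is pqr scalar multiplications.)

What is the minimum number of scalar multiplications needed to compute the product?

4980

Order (W₁·(W₂·W₃)): (W₂·W₃): 41×2 by 2×42 → 41×42, cost 41·2·42 = 3444; (W₁·(W₂·W₃)): 30×41 by 41×42 → 30×42, cost 30·41·42 = 51660; cumulative 55104. Total 55104.
Order ((W₁·W₂)·W₃): (W₁·W₂): 30×41 by 41×2 → 30×2, cost 30·41·2 = 2460; ((W₁·W₂)·W₃): 30×2 by 2×42 → 30×42, cost 30·2·42 = 2520; cumulative 4980. Total 4980.
Minimum: 4980.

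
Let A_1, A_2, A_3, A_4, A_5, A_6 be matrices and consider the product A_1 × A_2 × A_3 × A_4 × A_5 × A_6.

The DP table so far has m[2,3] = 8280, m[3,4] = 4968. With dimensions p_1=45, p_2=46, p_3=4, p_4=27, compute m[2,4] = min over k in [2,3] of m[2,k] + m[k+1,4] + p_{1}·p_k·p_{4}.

m[2,4] = min over k∈[2,3] of m[2,k]+m[k+1,4]+p_{1}·p_k·p_{4}.
k=2: 0 + 4968 + 45·46·27 = 60858; k=3: 8280 + 0 + 45·4·27 = 13140.
Minimum: 13140 at k=3.

13140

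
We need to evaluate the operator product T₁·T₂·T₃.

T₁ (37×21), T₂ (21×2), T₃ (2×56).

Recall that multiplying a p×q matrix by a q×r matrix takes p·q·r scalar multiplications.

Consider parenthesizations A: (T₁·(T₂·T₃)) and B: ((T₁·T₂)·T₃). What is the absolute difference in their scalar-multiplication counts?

Order A = (T₁·(T₂·T₃)): (T₂·T₃): 21×2 by 2×56 → 21×56, cost 21·2·56 = 2352; (T₁·(T₂·T₃)): 37×21 by 21×56 → 37×56, cost 37·21·56 = 43512; cumulative 45864. Total 45864.
Order B = ((T₁·T₂)·T₃): (T₁·T₂): 37×21 by 21×2 → 37×2, cost 37·21·2 = 1554; ((T₁·T₂)·T₃): 37×2 by 2×56 → 37×56, cost 37·2·56 = 4144; cumulative 5698. Total 5698.
Difference: |45864 − 5698| = 40166.

40166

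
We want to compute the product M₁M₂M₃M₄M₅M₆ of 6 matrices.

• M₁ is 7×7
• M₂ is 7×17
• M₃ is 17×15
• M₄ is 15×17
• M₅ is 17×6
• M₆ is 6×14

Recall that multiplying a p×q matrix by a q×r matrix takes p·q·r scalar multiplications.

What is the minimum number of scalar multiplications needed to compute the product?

Adjacent pairs: M₁M₂ = 7·7·17 = 833; M₂M₃ = 7·17·15 = 1785; M₃M₄ = 17·15·17 = 4335; M₄M₅ = 15·17·6 = 1530; M₅M₆ = 17·6·14 = 1428.
Length 3: M₁..M₃: k=1: 0+1785+7·7·15=2520; k=2: 833+0+7·17·15=2618 → min 2520 | M₂..M₄: k=2: 0+4335+7·17·17=6358; k=3: 1785+0+7·15·17=3570 → min 3570 | M₃..M₅: k=3: 0+1530+17·15·6=3060; k=4: 4335+0+17·17·6=6069 → min 3060 | M₄..M₆: k=4: 0+1428+15·17·14=4998; k=5: 1530+0+15·6·14=2790 → min 2790.
Length 4: M₁..M₄: k=1: 0+3570+7·7·17=4403; k=2: 833+4335+7·17·17=7191; k=3: 2520+0+7·15·17=4305 → min 4305 | M₂..M₅: k=2: 0+3060+7·17·6=3774; k=3: 1785+1530+7·15·6=3945; k=4: 3570+0+7·17·6=4284 → min 3774 | M₃..M₆: k=3: 0+2790+17·15·14=6360; k=4: 4335+1428+17·17·14=9809; k=5: 3060+0+17·6·14=4488 → min 4488.
Length 5: M₁..M₅: k=1: 0+3774+7·7·6=4068; k=2: 833+3060+7·17·6=4607; k=3: 2520+1530+7·15·6=4680; k=4: 4305+0+7·17·6=5019 → min 4068 | M₂..M₆: k=2: 0+4488+7·17·14=6154; k=3: 1785+2790+7·15·14=6045; k=4: 3570+1428+7·17·14=6664; k=5: 3774+0+7·6·14=4362 → min 4362.
Length 6: M₁..M₆: k=1: 0+4362+7·7·14=5048; k=2: 833+4488+7·17·14=6987; k=3: 2520+2790+7·15·14=6780; k=4: 4305+1428+7·17·14=7399; k=5: 4068+0+7·6·14=4656 → min 4656.
Optimal order: ((M₁(M₂(M₃(M₄M₅))))M₆) with cost 4656.

4656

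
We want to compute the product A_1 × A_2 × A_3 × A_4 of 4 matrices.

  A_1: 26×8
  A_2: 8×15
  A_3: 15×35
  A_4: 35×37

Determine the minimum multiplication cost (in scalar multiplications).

Adjacent pairs: A_1A_2 = 26·8·15 = 3120; A_2A_3 = 8·15·35 = 4200; A_3A_4 = 15·35·37 = 19425.
Length 3: A_1..A_3: k=1: 0+4200+26·8·35=11480; k=2: 3120+0+26·15·35=16770 → min 11480 | A_2..A_4: k=2: 0+19425+8·15·37=23865; k=3: 4200+0+8·35·37=14560 → min 14560.
Length 4: A_1..A_4: k=1: 0+14560+26·8·37=22256; k=2: 3120+19425+26·15·37=36975; k=3: 11480+0+26·35·37=45150 → min 22256.
Optimal order: (A_1 × ((A_2 × A_3) × A_4)) with cost 22256.

22256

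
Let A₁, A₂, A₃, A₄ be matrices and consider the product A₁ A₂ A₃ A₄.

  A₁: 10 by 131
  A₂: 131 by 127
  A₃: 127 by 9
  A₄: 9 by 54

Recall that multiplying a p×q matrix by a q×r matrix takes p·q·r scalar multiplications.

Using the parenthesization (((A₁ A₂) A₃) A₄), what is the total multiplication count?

182660

(A₁ A₂): 10×131 by 131×127 → 10×127, cost 10·131·127 = 166370
((A₁ A₂) A₃): 10×127 by 127×9 → 10×9, cost 10·127·9 = 11430; cumulative 177800
(((A₁ A₂) A₃) A₄): 10×9 by 9×54 → 10×54, cost 10·9·54 = 4860; cumulative 182660
Total: 182660 scalar multiplications.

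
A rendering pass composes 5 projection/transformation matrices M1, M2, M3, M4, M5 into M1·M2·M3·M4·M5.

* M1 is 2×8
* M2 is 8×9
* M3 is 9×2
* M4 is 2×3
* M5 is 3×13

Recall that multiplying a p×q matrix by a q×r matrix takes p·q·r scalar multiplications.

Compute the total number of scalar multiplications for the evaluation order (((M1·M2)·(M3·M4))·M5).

330

(M1·M2): 2×8 by 8×9 → 2×9, cost 2·8·9 = 144
(M3·M4): 9×2 by 2×3 → 9×3, cost 9·2·3 = 54
((M1·M2)·(M3·M4)): 2×9 by 9×3 → 2×3, cost 2·9·3 = 54; cumulative 252
(((M1·M2)·(M3·M4))·M5): 2×3 by 3×13 → 2×13, cost 2·3·13 = 78; cumulative 330
Total: 330 scalar multiplications.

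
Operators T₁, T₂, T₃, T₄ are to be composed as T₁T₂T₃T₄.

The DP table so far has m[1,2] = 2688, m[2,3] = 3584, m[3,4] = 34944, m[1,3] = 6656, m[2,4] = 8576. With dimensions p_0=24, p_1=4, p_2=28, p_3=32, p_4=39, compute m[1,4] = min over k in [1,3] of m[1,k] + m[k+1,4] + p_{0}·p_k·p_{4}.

12320

m[1,4] = min over k∈[1,3] of m[1,k]+m[k+1,4]+p_{0}·p_k·p_{4}.
k=1: 0 + 8576 + 24·4·39 = 12320; k=2: 2688 + 34944 + 24·28·39 = 63840; k=3: 6656 + 0 + 24·32·39 = 36608.
Minimum: 12320 at k=1.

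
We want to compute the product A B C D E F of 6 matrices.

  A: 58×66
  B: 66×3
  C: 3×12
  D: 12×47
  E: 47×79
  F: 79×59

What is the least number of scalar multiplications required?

Adjacent pairs: AB = 58·66·3 = 11484; BC = 66·3·12 = 2376; CD = 3·12·47 = 1692; DE = 12·47·79 = 44556; EF = 47·79·59 = 219067.
Length 3: A..C: k=1: 0+2376+58·66·12=48312; k=2: 11484+0+58·3·12=13572 → min 13572 | B..D: k=2: 0+1692+66·3·47=10998; k=3: 2376+0+66·12·47=39600 → min 10998 | C..E: k=3: 0+44556+3·12·79=47400; k=4: 1692+0+3·47·79=12831 → min 12831 | D..F: k=4: 0+219067+12·47·59=252343; k=5: 44556+0+12·79·59=100488 → min 100488.
Length 4: A..D: k=1: 0+10998+58·66·47=190914; k=2: 11484+1692+58·3·47=21354; k=3: 13572+0+58·12·47=46284 → min 21354 | B..E: k=2: 0+12831+66·3·79=28473; k=3: 2376+44556+66·12·79=109500; k=4: 10998+0+66·47·79=256056 → min 28473 | C..F: k=3: 0+100488+3·12·59=102612; k=4: 1692+219067+3·47·59=229078; k=5: 12831+0+3·79·59=26814 → min 26814.
Length 5: A..E: k=1: 0+28473+58·66·79=330885; k=2: 11484+12831+58·3·79=38061; k=3: 13572+44556+58·12·79=113112; k=4: 21354+0+58·47·79=236708 → min 38061 | B..F: k=2: 0+26814+66·3·59=38496; k=3: 2376+100488+66·12·59=149592; k=4: 10998+219067+66·47·59=413083; k=5: 28473+0+66·79·59=336099 → min 38496.
Length 6: A..F: k=1: 0+38496+58·66·59=264348; k=2: 11484+26814+58·3·59=48564; k=3: 13572+100488+58·12·59=155124; k=4: 21354+219067+58·47·59=401255; k=5: 38061+0+58·79·59=308399 → min 48564.
Optimal order: ((A B) (((C D) E) F)) with cost 48564.

48564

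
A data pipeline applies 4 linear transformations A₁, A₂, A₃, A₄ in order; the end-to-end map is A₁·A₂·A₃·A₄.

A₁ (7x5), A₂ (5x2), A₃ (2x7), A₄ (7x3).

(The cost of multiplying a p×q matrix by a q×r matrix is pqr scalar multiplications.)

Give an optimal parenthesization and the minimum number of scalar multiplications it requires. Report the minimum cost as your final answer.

Adjacent pairs: A₁A₂ = 7·5·2 = 70; A₂A₃ = 5·2·7 = 70; A₃A₄ = 2·7·3 = 42.
Length 3: A₁..A₃: k=1: 0+70+7·5·7=315; k=2: 70+0+7·2·7=168 → min 168 | A₂..A₄: k=2: 0+42+5·2·3=72; k=3: 70+0+5·7·3=175 → min 72.
Length 4: A₁..A₄: k=1: 0+72+7·5·3=177; k=2: 70+42+7·2·3=154; k=3: 168+0+7·7·3=315 → min 154.
Optimal parenthesization: ((A₁·A₂)·(A₃·A₄)) with cost 154.

154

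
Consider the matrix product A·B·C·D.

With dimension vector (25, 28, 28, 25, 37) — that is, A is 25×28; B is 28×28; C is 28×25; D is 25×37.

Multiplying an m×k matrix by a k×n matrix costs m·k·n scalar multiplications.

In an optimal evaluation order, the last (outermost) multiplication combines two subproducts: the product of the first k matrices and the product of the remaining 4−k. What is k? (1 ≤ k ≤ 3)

Adjacent pairs: AB = 25·28·28 = 19600; BC = 28·28·25 = 19600; CD = 28·25·37 = 25900.
Length 3: A..C: k=1: 0+19600+25·28·25=37100; k=2: 19600+0+25·28·25=37100 → min 37100 | B..D: k=2: 0+25900+28·28·37=54908; k=3: 19600+0+28·25·37=45500 → min 45500.
Top-level splits: k=1: (A..A)·(B..D) → 0+45500+25·28·37 = 71400; k=2: (A..B)·(C..D) → 19600+25900+25·28·37 = 71400; k=3: (A..C)·(D..D) → 37100+0+25·25·37 = 60225.
Best split is after C, i.e. k = 3.

3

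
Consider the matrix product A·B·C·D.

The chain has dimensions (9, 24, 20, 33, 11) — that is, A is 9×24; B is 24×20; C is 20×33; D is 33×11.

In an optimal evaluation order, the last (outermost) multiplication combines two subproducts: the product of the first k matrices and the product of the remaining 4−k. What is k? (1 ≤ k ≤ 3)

3

Adjacent pairs: AB = 9·24·20 = 4320; BC = 24·20·33 = 15840; CD = 20·33·11 = 7260.
Length 3: A..C: k=1: 0+15840+9·24·33=22968; k=2: 4320+0+9·20·33=10260 → min 10260 | B..D: k=2: 0+7260+24·20·11=12540; k=3: 15840+0+24·33·11=24552 → min 12540.
Top-level splits: k=1: (A..A)·(B..D) → 0+12540+9·24·11 = 14916; k=2: (A..B)·(C..D) → 4320+7260+9·20·11 = 13560; k=3: (A..C)·(D..D) → 10260+0+9·33·11 = 13527.
Best split is after C, i.e. k = 3.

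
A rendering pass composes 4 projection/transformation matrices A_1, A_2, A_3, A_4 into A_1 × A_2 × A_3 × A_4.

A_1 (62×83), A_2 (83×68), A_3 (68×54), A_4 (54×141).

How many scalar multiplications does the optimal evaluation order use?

Adjacent pairs: A_1A_2 = 62·83·68 = 349928; A_2A_3 = 83·68·54 = 304776; A_3A_4 = 68·54·141 = 517752.
Length 3: A_1..A_3: k=1: 0+304776+62·83·54=582660; k=2: 349928+0+62·68·54=577592 → min 577592 | A_2..A_4: k=2: 0+517752+83·68·141=1313556; k=3: 304776+0+83·54·141=936738 → min 936738.
Length 4: A_1..A_4: k=1: 0+936738+62·83·141=1662324; k=2: 349928+517752+62·68·141=1462136; k=3: 577592+0+62·54·141=1049660 → min 1049660.
Optimal order: (((A_1 × A_2) × A_3) × A_4) with cost 1049660.

1049660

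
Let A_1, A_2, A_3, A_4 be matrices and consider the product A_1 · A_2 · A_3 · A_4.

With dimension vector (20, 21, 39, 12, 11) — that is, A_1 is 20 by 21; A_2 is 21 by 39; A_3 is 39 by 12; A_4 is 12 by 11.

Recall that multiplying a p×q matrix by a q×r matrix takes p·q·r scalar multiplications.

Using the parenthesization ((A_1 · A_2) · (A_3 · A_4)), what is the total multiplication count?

(A_1 · A_2): 20×21 by 21×39 → 20×39, cost 20·21·39 = 16380
(A_3 · A_4): 39×12 by 12×11 → 39×11, cost 39·12·11 = 5148
((A_1 · A_2) · (A_3 · A_4)): 20×39 by 39×11 → 20×11, cost 20·39·11 = 8580; cumulative 30108
Total: 30108 scalar multiplications.

30108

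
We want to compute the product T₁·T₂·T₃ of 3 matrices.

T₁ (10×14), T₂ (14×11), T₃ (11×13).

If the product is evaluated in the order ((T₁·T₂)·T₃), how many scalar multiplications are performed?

2970

(T₁·T₂): 10×14 by 14×11 → 10×11, cost 10·14·11 = 1540
((T₁·T₂)·T₃): 10×11 by 11×13 → 10×13, cost 10·11·13 = 1430; cumulative 2970
Total: 2970 scalar multiplications.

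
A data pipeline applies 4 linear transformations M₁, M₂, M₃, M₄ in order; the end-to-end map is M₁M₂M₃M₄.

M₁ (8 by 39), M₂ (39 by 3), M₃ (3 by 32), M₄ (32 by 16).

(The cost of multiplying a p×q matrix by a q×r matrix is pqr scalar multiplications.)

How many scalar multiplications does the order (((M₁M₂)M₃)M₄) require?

5800

(M₁M₂): 8×39 by 39×3 → 8×3, cost 8·39·3 = 936
((M₁M₂)M₃): 8×3 by 3×32 → 8×32, cost 8·3·32 = 768; cumulative 1704
(((M₁M₂)M₃)M₄): 8×32 by 32×16 → 8×16, cost 8·32·16 = 4096; cumulative 5800
Total: 5800 scalar multiplications.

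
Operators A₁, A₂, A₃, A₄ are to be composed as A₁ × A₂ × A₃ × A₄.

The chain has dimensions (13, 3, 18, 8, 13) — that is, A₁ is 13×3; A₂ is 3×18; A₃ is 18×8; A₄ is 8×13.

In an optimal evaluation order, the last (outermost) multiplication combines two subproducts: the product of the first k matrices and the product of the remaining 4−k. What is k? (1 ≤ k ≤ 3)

1

Adjacent pairs: A₁A₂ = 13·3·18 = 702; A₂A₃ = 3·18·8 = 432; A₃A₄ = 18·8·13 = 1872.
Length 3: A₁..A₃: k=1: 0+432+13·3·8=744; k=2: 702+0+13·18·8=2574 → min 744 | A₂..A₄: k=2: 0+1872+3·18·13=2574; k=3: 432+0+3·8·13=744 → min 744.
Top-level splits: k=1: (A₁..A₁)·(A₂..A₄) → 0+744+13·3·13 = 1251; k=2: (A₁..A₂)·(A₃..A₄) → 702+1872+13·18·13 = 5616; k=3: (A₁..A₃)·(A₄..A₄) → 744+0+13·8·13 = 2096.
Best split is after A₁, i.e. k = 1.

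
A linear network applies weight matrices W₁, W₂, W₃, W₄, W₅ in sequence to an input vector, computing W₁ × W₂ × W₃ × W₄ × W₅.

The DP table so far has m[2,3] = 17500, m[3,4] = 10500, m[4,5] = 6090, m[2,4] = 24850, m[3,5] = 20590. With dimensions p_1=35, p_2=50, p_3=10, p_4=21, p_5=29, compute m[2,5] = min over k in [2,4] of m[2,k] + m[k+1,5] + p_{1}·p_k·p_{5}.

m[2,5] = min over k∈[2,4] of m[2,k]+m[k+1,5]+p_{1}·p_k·p_{5}.
k=2: 0 + 20590 + 35·50·29 = 71340; k=3: 17500 + 6090 + 35·10·29 = 33740; k=4: 24850 + 0 + 35·21·29 = 46165.
Minimum: 33740 at k=3.

33740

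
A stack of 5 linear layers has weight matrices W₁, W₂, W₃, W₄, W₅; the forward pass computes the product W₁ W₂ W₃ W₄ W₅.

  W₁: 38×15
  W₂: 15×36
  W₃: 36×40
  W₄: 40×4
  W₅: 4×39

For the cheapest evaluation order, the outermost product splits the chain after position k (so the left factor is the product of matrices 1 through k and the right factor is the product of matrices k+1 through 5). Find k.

Adjacent pairs: W₁W₂ = 38·15·36 = 20520; W₂W₃ = 15·36·40 = 21600; W₃W₄ = 36·40·4 = 5760; W₄W₅ = 40·4·39 = 6240.
Length 3: W₁..W₃: k=1: 0+21600+38·15·40=44400; k=2: 20520+0+38·36·40=75240 → min 44400 | W₂..W₄: k=2: 0+5760+15·36·4=7920; k=3: 21600+0+15·40·4=24000 → min 7920 | W₃..W₅: k=3: 0+6240+36·40·39=62400; k=4: 5760+0+36·4·39=11376 → min 11376.
Length 4: W₁..W₄: k=1: 0+7920+38·15·4=10200; k=2: 20520+5760+38·36·4=31752; k=3: 44400+0+38·40·4=50480 → min 10200 | W₂..W₅: k=2: 0+11376+15·36·39=32436; k=3: 21600+6240+15·40·39=51240; k=4: 7920+0+15·4·39=10260 → min 10260.
Top-level splits: k=1: (W₁..W₁)·(W₂..W₅) → 0+10260+38·15·39 = 32490; k=2: (W₁..W₂)·(W₃..W₅) → 20520+11376+38·36·39 = 85248; k=3: (W₁..W₃)·(W₄..W₅) → 44400+6240+38·40·39 = 109920; k=4: (W₁..W₄)·(W₅..W₅) → 10200+0+38·4·39 = 16128.
Best split is after W₄, i.e. k = 4.

4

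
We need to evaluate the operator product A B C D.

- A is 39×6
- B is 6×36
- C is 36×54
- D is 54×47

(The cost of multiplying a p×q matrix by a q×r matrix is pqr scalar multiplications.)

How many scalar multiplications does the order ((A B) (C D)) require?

165780

(A B): 39×6 by 6×36 → 39×36, cost 39·6·36 = 8424
(C D): 36×54 by 54×47 → 36×47, cost 36·54·47 = 91368
((A B) (C D)): 39×36 by 36×47 → 39×47, cost 39·36·47 = 65988; cumulative 165780
Total: 165780 scalar multiplications.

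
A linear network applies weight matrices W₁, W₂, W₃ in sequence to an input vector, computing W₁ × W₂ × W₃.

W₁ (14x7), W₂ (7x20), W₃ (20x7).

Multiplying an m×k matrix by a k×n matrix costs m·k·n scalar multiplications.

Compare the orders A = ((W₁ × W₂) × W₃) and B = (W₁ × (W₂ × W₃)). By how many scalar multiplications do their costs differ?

2254

Order A = ((W₁ × W₂) × W₃): (W₁ × W₂): 14×7 by 7×20 → 14×20, cost 14·7·20 = 1960; ((W₁ × W₂) × W₃): 14×20 by 20×7 → 14×7, cost 14·20·7 = 1960; cumulative 3920. Total 3920.
Order B = (W₁ × (W₂ × W₃)): (W₂ × W₃): 7×20 by 20×7 → 7×7, cost 7·20·7 = 980; (W₁ × (W₂ × W₃)): 14×7 by 7×7 → 14×7, cost 14·7·7 = 686; cumulative 1666. Total 1666.
Difference: |3920 − 1666| = 2254.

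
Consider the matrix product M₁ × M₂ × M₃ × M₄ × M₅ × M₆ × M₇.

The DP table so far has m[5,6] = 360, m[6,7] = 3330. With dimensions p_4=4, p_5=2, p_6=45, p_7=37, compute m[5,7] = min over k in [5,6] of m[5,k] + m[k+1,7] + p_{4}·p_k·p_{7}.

3626

m[5,7] = min over k∈[5,6] of m[5,k]+m[k+1,7]+p_{4}·p_k·p_{7}.
k=5: 0 + 3330 + 4·2·37 = 3626; k=6: 360 + 0 + 4·45·37 = 7020.
Minimum: 3626 at k=5.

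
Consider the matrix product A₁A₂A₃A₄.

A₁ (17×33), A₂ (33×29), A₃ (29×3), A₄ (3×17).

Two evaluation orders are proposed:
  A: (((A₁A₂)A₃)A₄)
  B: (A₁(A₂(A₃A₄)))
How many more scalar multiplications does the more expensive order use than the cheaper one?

Order A = (((A₁A₂)A₃)A₄): (A₁A₂): 17×33 by 33×29 → 17×29, cost 17·33·29 = 16269; ((A₁A₂)A₃): 17×29 by 29×3 → 17×3, cost 17·29·3 = 1479; cumulative 17748; (((A₁A₂)A₃)A₄): 17×3 by 3×17 → 17×17, cost 17·3·17 = 867; cumulative 18615. Total 18615.
Order B = (A₁(A₂(A₃A₄))): (A₃A₄): 29×3 by 3×17 → 29×17, cost 29·3·17 = 1479; (A₂(A₃A₄)): 33×29 by 29×17 → 33×17, cost 33·29·17 = 16269; cumulative 17748; (A₁(A₂(A₃A₄))): 17×33 by 33×17 → 17×17, cost 17·33·17 = 9537; cumulative 27285. Total 27285.
Difference: |18615 − 27285| = 8670.

8670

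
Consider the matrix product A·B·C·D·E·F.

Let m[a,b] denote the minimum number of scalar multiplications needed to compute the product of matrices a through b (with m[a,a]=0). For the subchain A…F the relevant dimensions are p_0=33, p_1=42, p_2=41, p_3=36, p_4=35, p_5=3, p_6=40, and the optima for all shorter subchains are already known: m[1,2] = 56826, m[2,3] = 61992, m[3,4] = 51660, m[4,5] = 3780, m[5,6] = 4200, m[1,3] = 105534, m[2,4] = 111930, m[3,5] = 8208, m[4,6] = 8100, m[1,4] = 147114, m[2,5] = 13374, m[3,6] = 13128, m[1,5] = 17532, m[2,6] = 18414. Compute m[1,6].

21492

m[1,6] = min over k∈[1,5] of m[1,k]+m[k+1,6]+p_{0}·p_k·p_{6}.
k=1: 0 + 18414 + 33·42·40 = 73854; k=2: 56826 + 13128 + 33·41·40 = 124074; k=3: 105534 + 8100 + 33·36·40 = 161154; k=4: 147114 + 4200 + 33·35·40 = 197514; k=5: 17532 + 0 + 33·3·40 = 21492.
Minimum: 21492 at k=5.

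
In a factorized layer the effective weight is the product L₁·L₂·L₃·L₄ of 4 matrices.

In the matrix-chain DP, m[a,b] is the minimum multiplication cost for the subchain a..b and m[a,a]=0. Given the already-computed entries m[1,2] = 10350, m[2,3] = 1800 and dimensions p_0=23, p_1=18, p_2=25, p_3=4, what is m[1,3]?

m[1,3] = min over k∈[1,2] of m[1,k]+m[k+1,3]+p_{0}·p_k·p_{3}.
k=1: 0 + 1800 + 23·18·4 = 3456; k=2: 10350 + 0 + 23·25·4 = 12650.
Minimum: 3456 at k=1.

3456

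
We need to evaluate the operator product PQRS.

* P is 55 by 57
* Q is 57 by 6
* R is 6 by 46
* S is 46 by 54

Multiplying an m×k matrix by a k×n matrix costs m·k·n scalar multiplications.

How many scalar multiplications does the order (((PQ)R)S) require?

170610

(PQ): 55×57 by 57×6 → 55×6, cost 55·57·6 = 18810
((PQ)R): 55×6 by 6×46 → 55×46, cost 55·6·46 = 15180; cumulative 33990
(((PQ)R)S): 55×46 by 46×54 → 55×54, cost 55·46·54 = 136620; cumulative 170610
Total: 170610 scalar multiplications.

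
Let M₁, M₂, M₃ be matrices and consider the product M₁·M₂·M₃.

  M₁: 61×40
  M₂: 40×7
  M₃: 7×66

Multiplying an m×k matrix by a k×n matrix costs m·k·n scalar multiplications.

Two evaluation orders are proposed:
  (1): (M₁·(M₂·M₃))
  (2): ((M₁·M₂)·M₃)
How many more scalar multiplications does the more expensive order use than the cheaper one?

134258

Order (1) = (M₁·(M₂·M₃)): (M₂·M₃): 40×7 by 7×66 → 40×66, cost 40·7·66 = 18480; (M₁·(M₂·M₃)): 61×40 by 40×66 → 61×66, cost 61·40·66 = 161040; cumulative 179520. Total 179520.
Order (2) = ((M₁·M₂)·M₃): (M₁·M₂): 61×40 by 40×7 → 61×7, cost 61·40·7 = 17080; ((M₁·M₂)·M₃): 61×7 by 7×66 → 61×66, cost 61·7·66 = 28182; cumulative 45262. Total 45262.
Difference: |179520 − 45262| = 134258.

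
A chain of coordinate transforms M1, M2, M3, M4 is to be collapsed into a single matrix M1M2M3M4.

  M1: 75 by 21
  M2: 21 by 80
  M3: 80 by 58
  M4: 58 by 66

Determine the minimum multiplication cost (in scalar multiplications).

281778

Adjacent pairs: M1M2 = 75·21·80 = 126000; M2M3 = 21·80·58 = 97440; M3M4 = 80·58·66 = 306240.
Length 3: M1..M3: k=1: 0+97440+75·21·58=188790; k=2: 126000+0+75·80·58=474000 → min 188790 | M2..M4: k=2: 0+306240+21·80·66=417120; k=3: 97440+0+21·58·66=177828 → min 177828.
Length 4: M1..M4: k=1: 0+177828+75·21·66=281778; k=2: 126000+306240+75·80·66=828240; k=3: 188790+0+75·58·66=475890 → min 281778.
Optimal order: (M1((M2M3)M4)) with cost 281778.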